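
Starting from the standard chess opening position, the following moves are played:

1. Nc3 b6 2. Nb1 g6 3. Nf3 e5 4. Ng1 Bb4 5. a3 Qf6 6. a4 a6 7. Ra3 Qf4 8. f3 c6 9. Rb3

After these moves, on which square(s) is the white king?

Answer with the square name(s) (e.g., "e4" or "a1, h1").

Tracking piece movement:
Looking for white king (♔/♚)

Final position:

  a b c d e f g h
  ─────────────────
8│♜ ♞ ♝ · ♚ · ♞ ♜│8
7│· · · ♟ · ♟ · ♟│7
6│♟ ♟ ♟ · · · ♟ ·│6
5│· · · · ♟ · · ·│5
4│♙ ♝ · · · ♛ · ·│4
3│· ♖ · · · ♙ · ·│3
2│· ♙ ♙ ♙ ♙ · ♙ ♙│2
1│· ♘ ♗ ♕ ♔ ♗ ♘ ♖│1
  ─────────────────
  a b c d e f g h


e1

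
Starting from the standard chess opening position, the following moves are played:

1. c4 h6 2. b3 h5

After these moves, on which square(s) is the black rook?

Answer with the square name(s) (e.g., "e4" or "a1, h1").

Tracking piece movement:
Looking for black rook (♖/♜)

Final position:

  a b c d e f g h
  ─────────────────
8│♜ ♞ ♝ ♛ ♚ ♝ ♞ ♜│8
7│♟ ♟ ♟ ♟ ♟ ♟ ♟ ·│7
6│· · · · · · · ·│6
5│· · · · · · · ♟│5
4│· · ♙ · · · · ·│4
3│· ♙ · · · · · ·│3
2│♙ · · ♙ ♙ ♙ ♙ ♙│2
1│♖ ♘ ♗ ♕ ♔ ♗ ♘ ♖│1
  ─────────────────
  a b c d e f g h


a8, h8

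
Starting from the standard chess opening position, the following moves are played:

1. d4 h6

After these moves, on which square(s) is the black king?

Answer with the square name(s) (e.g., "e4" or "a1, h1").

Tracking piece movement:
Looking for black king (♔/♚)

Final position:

  a b c d e f g h
  ─────────────────
8│♜ ♞ ♝ ♛ ♚ ♝ ♞ ♜│8
7│♟ ♟ ♟ ♟ ♟ ♟ ♟ ·│7
6│· · · · · · · ♟│6
5│· · · · · · · ·│5
4│· · · ♙ · · · ·│4
3│· · · · · · · ·│3
2│♙ ♙ ♙ · ♙ ♙ ♙ ♙│2
1│♖ ♘ ♗ ♕ ♔ ♗ ♘ ♖│1
  ─────────────────
  a b c d e f g h


e8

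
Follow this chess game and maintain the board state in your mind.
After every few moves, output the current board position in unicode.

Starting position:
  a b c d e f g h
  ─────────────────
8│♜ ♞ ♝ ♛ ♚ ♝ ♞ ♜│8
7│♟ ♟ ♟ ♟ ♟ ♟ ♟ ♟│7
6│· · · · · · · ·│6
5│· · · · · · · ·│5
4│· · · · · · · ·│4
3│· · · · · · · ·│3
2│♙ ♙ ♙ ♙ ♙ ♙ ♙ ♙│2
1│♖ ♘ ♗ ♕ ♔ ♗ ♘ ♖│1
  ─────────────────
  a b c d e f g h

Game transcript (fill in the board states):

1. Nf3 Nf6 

  a b c d e f g h
  ─────────────────
8│♜ ♞ ♝ ♛ ♚ ♝ · ♜│8
7│♟ ♟ ♟ ♟ ♟ ♟ ♟ ♟│7
6│· · · · · ♞ · ·│6
5│· · · · · · · ·│5
4│· · · · · · · ·│4
3│· · · · · ♘ · ·│3
2│♙ ♙ ♙ ♙ ♙ ♙ ♙ ♙│2
1│♖ ♘ ♗ ♕ ♔ ♗ · ♖│1
  ─────────────────
  a b c d e f g h

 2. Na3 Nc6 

  a b c d e f g h
  ─────────────────
8│♜ · ♝ ♛ ♚ ♝ · ♜│8
7│♟ ♟ ♟ ♟ ♟ ♟ ♟ ♟│7
6│· · ♞ · · ♞ · ·│6
5│· · · · · · · ·│5
4│· · · · · · · ·│4
3│♘ · · · · ♘ · ·│3
2│♙ ♙ ♙ ♙ ♙ ♙ ♙ ♙│2
1│♖ · ♗ ♕ ♔ ♗ · ♖│1
  ─────────────────
  a b c d e f g h

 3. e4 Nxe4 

  a b c d e f g h
  ─────────────────
8│♜ · ♝ ♛ ♚ ♝ · ♜│8
7│♟ ♟ ♟ ♟ ♟ ♟ ♟ ♟│7
6│· · ♞ · · · · ·│6
5│· · · · · · · ·│5
4│· · · · ♞ · · ·│4
3│♘ · · · · ♘ · ·│3
2│♙ ♙ ♙ ♙ · ♙ ♙ ♙│2
1│♖ · ♗ ♕ ♔ ♗ · ♖│1
  ─────────────────
  a b c d e f g h

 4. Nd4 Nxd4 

  a b c d e f g h
  ─────────────────
8│♜ · ♝ ♛ ♚ ♝ · ♜│8
7│♟ ♟ ♟ ♟ ♟ ♟ ♟ ♟│7
6│· · · · · · · ·│6
5│· · · · · · · ·│5
4│· · · ♞ ♞ · · ·│4
3│♘ · · · · · · ·│3
2│♙ ♙ ♙ ♙ · ♙ ♙ ♙│2
1│♖ · ♗ ♕ ♔ ♗ · ♖│1
  ─────────────────
  a b c d e f g h



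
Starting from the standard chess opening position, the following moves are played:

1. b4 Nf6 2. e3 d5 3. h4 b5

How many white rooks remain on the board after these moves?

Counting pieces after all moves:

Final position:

  a b c d e f g h
  ─────────────────
8│♜ ♞ ♝ ♛ ♚ ♝ · ♜│8
7│♟ · ♟ · ♟ ♟ ♟ ♟│7
6│· · · · · ♞ · ·│6
5│· ♟ · ♟ · · · ·│5
4│· ♙ · · · · · ♙│4
3│· · · · ♙ · · ·│3
2│♙ · ♙ ♙ · ♙ ♙ ·│2
1│♖ ♘ ♗ ♕ ♔ ♗ ♘ ♖│1
  ─────────────────
  a b c d e f g h


2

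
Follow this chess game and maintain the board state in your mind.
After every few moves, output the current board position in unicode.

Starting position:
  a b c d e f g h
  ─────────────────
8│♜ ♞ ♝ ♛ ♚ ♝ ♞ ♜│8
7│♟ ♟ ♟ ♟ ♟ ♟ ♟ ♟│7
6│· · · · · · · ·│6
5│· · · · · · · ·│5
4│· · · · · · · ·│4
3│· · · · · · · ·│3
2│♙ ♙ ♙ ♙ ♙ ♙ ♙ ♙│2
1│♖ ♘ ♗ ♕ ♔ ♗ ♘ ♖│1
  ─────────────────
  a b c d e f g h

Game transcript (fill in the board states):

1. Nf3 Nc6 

  a b c d e f g h
  ─────────────────
8│♜ · ♝ ♛ ♚ ♝ ♞ ♜│8
7│♟ ♟ ♟ ♟ ♟ ♟ ♟ ♟│7
6│· · ♞ · · · · ·│6
5│· · · · · · · ·│5
4│· · · · · · · ·│4
3│· · · · · ♘ · ·│3
2│♙ ♙ ♙ ♙ ♙ ♙ ♙ ♙│2
1│♖ ♘ ♗ ♕ ♔ ♗ · ♖│1
  ─────────────────
  a b c d e f g h

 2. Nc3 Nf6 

  a b c d e f g h
  ─────────────────
8│♜ · ♝ ♛ ♚ ♝ · ♜│8
7│♟ ♟ ♟ ♟ ♟ ♟ ♟ ♟│7
6│· · ♞ · · ♞ · ·│6
5│· · · · · · · ·│5
4│· · · · · · · ·│4
3│· · ♘ · · ♘ · ·│3
2│♙ ♙ ♙ ♙ ♙ ♙ ♙ ♙│2
1│♖ · ♗ ♕ ♔ ♗ · ♖│1
  ─────────────────
  a b c d e f g h

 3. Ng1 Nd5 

  a b c d e f g h
  ─────────────────
8│♜ · ♝ ♛ ♚ ♝ · ♜│8
7│♟ ♟ ♟ ♟ ♟ ♟ ♟ ♟│7
6│· · ♞ · · · · ·│6
5│· · · ♞ · · · ·│5
4│· · · · · · · ·│4
3│· · ♘ · · · · ·│3
2│♙ ♙ ♙ ♙ ♙ ♙ ♙ ♙│2
1│♖ · ♗ ♕ ♔ ♗ ♘ ♖│1
  ─────────────────
  a b c d e f g h

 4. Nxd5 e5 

  a b c d e f g h
  ─────────────────
8│♜ · ♝ ♛ ♚ ♝ · ♜│8
7│♟ ♟ ♟ ♟ · ♟ ♟ ♟│7
6│· · ♞ · · · · ·│6
5│· · · ♘ ♟ · · ·│5
4│· · · · · · · ·│4
3│· · · · · · · ·│3
2│♙ ♙ ♙ ♙ ♙ ♙ ♙ ♙│2
1│♖ · ♗ ♕ ♔ ♗ ♘ ♖│1
  ─────────────────
  a b c d e f g h

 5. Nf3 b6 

  a b c d e f g h
  ─────────────────
8│♜ · ♝ ♛ ♚ ♝ · ♜│8
7│♟ · ♟ ♟ · ♟ ♟ ♟│7
6│· ♟ ♞ · · · · ·│6
5│· · · ♘ ♟ · · ·│5
4│· · · · · · · ·│4
3│· · · · · ♘ · ·│3
2│♙ ♙ ♙ ♙ ♙ ♙ ♙ ♙│2
1│♖ · ♗ ♕ ♔ ♗ · ♖│1
  ─────────────────
  a b c d e f g h



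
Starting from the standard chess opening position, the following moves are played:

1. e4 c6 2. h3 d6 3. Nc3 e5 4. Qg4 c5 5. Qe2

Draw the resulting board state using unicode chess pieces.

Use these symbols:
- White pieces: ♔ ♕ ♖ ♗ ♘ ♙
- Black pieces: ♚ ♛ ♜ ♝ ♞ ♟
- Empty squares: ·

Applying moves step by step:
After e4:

♜ ♞ ♝ ♛ ♚ ♝ ♞ ♜
♟ ♟ ♟ ♟ ♟ ♟ ♟ ♟
· · · · · · · ·
· · · · · · · ·
· · · · ♙ · · ·
· · · · · · · ·
♙ ♙ ♙ ♙ · ♙ ♙ ♙
♖ ♘ ♗ ♕ ♔ ♗ ♘ ♖


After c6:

♜ ♞ ♝ ♛ ♚ ♝ ♞ ♜
♟ ♟ · ♟ ♟ ♟ ♟ ♟
· · ♟ · · · · ·
· · · · · · · ·
· · · · ♙ · · ·
· · · · · · · ·
♙ ♙ ♙ ♙ · ♙ ♙ ♙
♖ ♘ ♗ ♕ ♔ ♗ ♘ ♖


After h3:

♜ ♞ ♝ ♛ ♚ ♝ ♞ ♜
♟ ♟ · ♟ ♟ ♟ ♟ ♟
· · ♟ · · · · ·
· · · · · · · ·
· · · · ♙ · · ·
· · · · · · · ♙
♙ ♙ ♙ ♙ · ♙ ♙ ·
♖ ♘ ♗ ♕ ♔ ♗ ♘ ♖


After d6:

♜ ♞ ♝ ♛ ♚ ♝ ♞ ♜
♟ ♟ · · ♟ ♟ ♟ ♟
· · ♟ ♟ · · · ·
· · · · · · · ·
· · · · ♙ · · ·
· · · · · · · ♙
♙ ♙ ♙ ♙ · ♙ ♙ ·
♖ ♘ ♗ ♕ ♔ ♗ ♘ ♖


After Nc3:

♜ ♞ ♝ ♛ ♚ ♝ ♞ ♜
♟ ♟ · · ♟ ♟ ♟ ♟
· · ♟ ♟ · · · ·
· · · · · · · ·
· · · · ♙ · · ·
· · ♘ · · · · ♙
♙ ♙ ♙ ♙ · ♙ ♙ ·
♖ · ♗ ♕ ♔ ♗ ♘ ♖


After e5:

♜ ♞ ♝ ♛ ♚ ♝ ♞ ♜
♟ ♟ · · · ♟ ♟ ♟
· · ♟ ♟ · · · ·
· · · · ♟ · · ·
· · · · ♙ · · ·
· · ♘ · · · · ♙
♙ ♙ ♙ ♙ · ♙ ♙ ·
♖ · ♗ ♕ ♔ ♗ ♘ ♖


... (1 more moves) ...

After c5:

♜ ♞ ♝ ♛ ♚ ♝ ♞ ♜
♟ ♟ · · · ♟ ♟ ♟
· · · ♟ · · · ·
· · ♟ · ♟ · · ·
· · · · ♙ · ♕ ·
· · ♘ · · · · ♙
♙ ♙ ♙ ♙ · ♙ ♙ ·
♖ · ♗ · ♔ ♗ ♘ ♖


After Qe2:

♜ ♞ ♝ ♛ ♚ ♝ ♞ ♜
♟ ♟ · · · ♟ ♟ ♟
· · · ♟ · · · ·
· · ♟ · ♟ · · ·
· · · · ♙ · · ·
· · ♘ · · · · ♙
♙ ♙ ♙ ♙ ♕ ♙ ♙ ·
♖ · ♗ · ♔ ♗ ♘ ♖



  a b c d e f g h
  ─────────────────
8│♜ ♞ ♝ ♛ ♚ ♝ ♞ ♜│8
7│♟ ♟ · · · ♟ ♟ ♟│7
6│· · · ♟ · · · ·│6
5│· · ♟ · ♟ · · ·│5
4│· · · · ♙ · · ·│4
3│· · ♘ · · · · ♙│3
2│♙ ♙ ♙ ♙ ♕ ♙ ♙ ·│2
1│♖ · ♗ · ♔ ♗ ♘ ♖│1
  ─────────────────
  a b c d e f g h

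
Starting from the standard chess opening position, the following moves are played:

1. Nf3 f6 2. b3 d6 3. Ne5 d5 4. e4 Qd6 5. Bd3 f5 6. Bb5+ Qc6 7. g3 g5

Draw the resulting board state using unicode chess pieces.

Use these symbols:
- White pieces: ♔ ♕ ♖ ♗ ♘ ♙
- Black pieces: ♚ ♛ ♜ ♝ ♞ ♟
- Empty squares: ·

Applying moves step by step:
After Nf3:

♜ ♞ ♝ ♛ ♚ ♝ ♞ ♜
♟ ♟ ♟ ♟ ♟ ♟ ♟ ♟
· · · · · · · ·
· · · · · · · ·
· · · · · · · ·
· · · · · ♘ · ·
♙ ♙ ♙ ♙ ♙ ♙ ♙ ♙
♖ ♘ ♗ ♕ ♔ ♗ · ♖


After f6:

♜ ♞ ♝ ♛ ♚ ♝ ♞ ♜
♟ ♟ ♟ ♟ ♟ · ♟ ♟
· · · · · ♟ · ·
· · · · · · · ·
· · · · · · · ·
· · · · · ♘ · ·
♙ ♙ ♙ ♙ ♙ ♙ ♙ ♙
♖ ♘ ♗ ♕ ♔ ♗ · ♖


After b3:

♜ ♞ ♝ ♛ ♚ ♝ ♞ ♜
♟ ♟ ♟ ♟ ♟ · ♟ ♟
· · · · · ♟ · ·
· · · · · · · ·
· · · · · · · ·
· ♙ · · · ♘ · ·
♙ · ♙ ♙ ♙ ♙ ♙ ♙
♖ ♘ ♗ ♕ ♔ ♗ · ♖


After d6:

♜ ♞ ♝ ♛ ♚ ♝ ♞ ♜
♟ ♟ ♟ · ♟ · ♟ ♟
· · · ♟ · ♟ · ·
· · · · · · · ·
· · · · · · · ·
· ♙ · · · ♘ · ·
♙ · ♙ ♙ ♙ ♙ ♙ ♙
♖ ♘ ♗ ♕ ♔ ♗ · ♖


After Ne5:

♜ ♞ ♝ ♛ ♚ ♝ ♞ ♜
♟ ♟ ♟ · ♟ · ♟ ♟
· · · ♟ · ♟ · ·
· · · · ♘ · · ·
· · · · · · · ·
· ♙ · · · · · ·
♙ · ♙ ♙ ♙ ♙ ♙ ♙
♖ ♘ ♗ ♕ ♔ ♗ · ♖


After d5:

♜ ♞ ♝ ♛ ♚ ♝ ♞ ♜
♟ ♟ ♟ · ♟ · ♟ ♟
· · · · · ♟ · ·
· · · ♟ ♘ · · ·
· · · · · · · ·
· ♙ · · · · · ·
♙ · ♙ ♙ ♙ ♙ ♙ ♙
♖ ♘ ♗ ♕ ♔ ♗ · ♖


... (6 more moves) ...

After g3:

♜ ♞ ♝ · ♚ ♝ ♞ ♜
♟ ♟ ♟ · ♟ · ♟ ♟
· · ♛ · · · · ·
· ♗ · ♟ ♘ ♟ · ·
· · · · ♙ · · ·
· ♙ · · · · ♙ ·
♙ · ♙ ♙ · ♙ · ♙
♖ ♘ ♗ ♕ ♔ · · ♖


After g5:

♜ ♞ ♝ · ♚ ♝ ♞ ♜
♟ ♟ ♟ · ♟ · · ♟
· · ♛ · · · · ·
· ♗ · ♟ ♘ ♟ ♟ ·
· · · · ♙ · · ·
· ♙ · · · · ♙ ·
♙ · ♙ ♙ · ♙ · ♙
♖ ♘ ♗ ♕ ♔ · · ♖



  a b c d e f g h
  ─────────────────
8│♜ ♞ ♝ · ♚ ♝ ♞ ♜│8
7│♟ ♟ ♟ · ♟ · · ♟│7
6│· · ♛ · · · · ·│6
5│· ♗ · ♟ ♘ ♟ ♟ ·│5
4│· · · · ♙ · · ·│4
3│· ♙ · · · · ♙ ·│3
2│♙ · ♙ ♙ · ♙ · ♙│2
1│♖ ♘ ♗ ♕ ♔ · · ♖│1
  ─────────────────
  a b c d e f g h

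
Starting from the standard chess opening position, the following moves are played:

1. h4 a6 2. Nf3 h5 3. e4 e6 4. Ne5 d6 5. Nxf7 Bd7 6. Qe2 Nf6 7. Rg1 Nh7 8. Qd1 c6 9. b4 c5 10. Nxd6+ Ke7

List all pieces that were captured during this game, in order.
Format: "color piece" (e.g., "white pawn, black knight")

Tracking captures:
  Nxf7: captured black pawn
  Nxd6+: captured black pawn

black pawn, black pawn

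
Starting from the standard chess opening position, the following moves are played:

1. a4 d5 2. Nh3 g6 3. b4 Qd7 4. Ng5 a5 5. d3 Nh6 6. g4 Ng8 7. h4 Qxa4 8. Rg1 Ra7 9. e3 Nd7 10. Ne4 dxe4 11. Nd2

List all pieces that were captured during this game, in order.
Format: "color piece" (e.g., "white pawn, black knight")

Tracking captures:
  Qxa4: captured white pawn
  dxe4: captured white knight

white pawn, white knight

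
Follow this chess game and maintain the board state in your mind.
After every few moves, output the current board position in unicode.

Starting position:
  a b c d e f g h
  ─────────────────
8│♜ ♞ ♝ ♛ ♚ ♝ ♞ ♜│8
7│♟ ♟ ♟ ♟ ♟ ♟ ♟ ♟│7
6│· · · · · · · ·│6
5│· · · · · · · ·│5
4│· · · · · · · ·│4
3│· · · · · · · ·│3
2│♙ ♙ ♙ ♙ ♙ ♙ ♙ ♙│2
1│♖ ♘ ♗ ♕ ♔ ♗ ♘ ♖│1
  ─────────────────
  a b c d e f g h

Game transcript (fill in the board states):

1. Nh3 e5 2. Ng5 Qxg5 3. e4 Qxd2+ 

  a b c d e f g h
  ─────────────────
8│♜ ♞ ♝ · ♚ ♝ ♞ ♜│8
7│♟ ♟ ♟ ♟ · ♟ ♟ ♟│7
6│· · · · · · · ·│6
5│· · · · ♟ · · ·│5
4│· · · · ♙ · · ·│4
3│· · · · · · · ·│3
2│♙ ♙ ♙ ♛ · ♙ ♙ ♙│2
1│♖ ♘ ♗ ♕ ♔ ♗ · ♖│1
  ─────────────────
  a b c d e f g h

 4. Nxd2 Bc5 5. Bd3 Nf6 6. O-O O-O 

  a b c d e f g h
  ─────────────────
8│♜ ♞ ♝ · · ♜ ♚ ·│8
7│♟ ♟ ♟ ♟ · ♟ ♟ ♟│7
6│· · · · · ♞ · ·│6
5│· · ♝ · ♟ · · ·│5
4│· · · · ♙ · · ·│4
3│· · · ♗ · · · ·│3
2│♙ ♙ ♙ ♘ · ♙ ♙ ♙│2
1│♖ · ♗ ♕ · ♖ ♔ ·│1
  ─────────────────
  a b c d e f g h

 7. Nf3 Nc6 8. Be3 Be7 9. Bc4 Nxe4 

  a b c d e f g h
  ─────────────────
8│♜ · ♝ · · ♜ ♚ ·│8
7│♟ ♟ ♟ ♟ ♝ ♟ ♟ ♟│7
6│· · ♞ · · · · ·│6
5│· · · · ♟ · · ·│5
4│· · ♗ · ♞ · · ·│4
3│· · · · ♗ ♘ · ·│3
2│♙ ♙ ♙ · · ♙ ♙ ♙│2
1│♖ · · ♕ · ♖ ♔ ·│1
  ─────────────────
  a b c d e f g h

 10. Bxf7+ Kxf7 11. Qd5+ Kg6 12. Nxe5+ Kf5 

  a b c d e f g h
  ─────────────────
8│♜ · ♝ · · ♜ · ·│8
7│♟ ♟ ♟ ♟ ♝ · ♟ ♟│7
6│· · ♞ · · · · ·│6
5│· · · ♕ ♘ ♚ · ·│5
4│· · · · ♞ · · ·│4
3│· · · · ♗ · · ·│3
2│♙ ♙ ♙ · · ♙ ♙ ♙│2
1│♖ · · · · ♖ ♔ ·│1
  ─────────────────
  a b c d e f g h

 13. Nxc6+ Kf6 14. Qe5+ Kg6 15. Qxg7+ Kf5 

  a b c d e f g h
  ─────────────────
8│♜ · ♝ · · ♜ · ·│8
7│♟ ♟ ♟ ♟ ♝ · ♕ ♟│7
6│· · ♘ · · · · ·│6
5│· · · · · ♚ · ·│5
4│· · · · ♞ · · ·│4
3│· · · · ♗ · · ·│3
2│♙ ♙ ♙ · · ♙ ♙ ♙│2
1│♖ · · · · ♖ ♔ ·│1
  ─────────────────
  a b c d e f g h



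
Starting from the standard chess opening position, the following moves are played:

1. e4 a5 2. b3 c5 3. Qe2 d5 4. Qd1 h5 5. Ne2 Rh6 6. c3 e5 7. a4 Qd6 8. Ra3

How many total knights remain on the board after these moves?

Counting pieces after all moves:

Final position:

  a b c d e f g h
  ─────────────────
8│♜ ♞ ♝ · ♚ ♝ ♞ ·│8
7│· ♟ · · · ♟ ♟ ·│7
6│· · · ♛ · · · ♜│6
5│♟ · ♟ ♟ ♟ · · ♟│5
4│♙ · · · ♙ · · ·│4
3│♖ ♙ ♙ · · · · ·│3
2│· · · ♙ ♘ ♙ ♙ ♙│2
1│· ♘ ♗ ♕ ♔ ♗ · ♖│1
  ─────────────────
  a b c d e f g h


4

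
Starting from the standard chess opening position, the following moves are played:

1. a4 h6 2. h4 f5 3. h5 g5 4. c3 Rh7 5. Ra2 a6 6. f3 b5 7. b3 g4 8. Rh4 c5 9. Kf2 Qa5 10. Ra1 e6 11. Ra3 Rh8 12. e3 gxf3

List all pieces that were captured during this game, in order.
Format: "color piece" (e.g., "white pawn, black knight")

Tracking captures:
  gxf3: captured white pawn

white pawn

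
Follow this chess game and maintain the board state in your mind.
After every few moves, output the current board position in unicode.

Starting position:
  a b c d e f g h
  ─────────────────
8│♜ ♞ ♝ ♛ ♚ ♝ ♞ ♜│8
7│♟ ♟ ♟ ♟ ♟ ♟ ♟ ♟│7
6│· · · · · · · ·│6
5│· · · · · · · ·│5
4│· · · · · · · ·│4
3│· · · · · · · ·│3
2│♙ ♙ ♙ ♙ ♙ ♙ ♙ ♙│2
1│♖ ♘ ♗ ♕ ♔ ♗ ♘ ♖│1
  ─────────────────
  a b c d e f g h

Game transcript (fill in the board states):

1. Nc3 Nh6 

  a b c d e f g h
  ─────────────────
8│♜ ♞ ♝ ♛ ♚ ♝ · ♜│8
7│♟ ♟ ♟ ♟ ♟ ♟ ♟ ♟│7
6│· · · · · · · ♞│6
5│· · · · · · · ·│5
4│· · · · · · · ·│4
3│· · ♘ · · · · ·│3
2│♙ ♙ ♙ ♙ ♙ ♙ ♙ ♙│2
1│♖ · ♗ ♕ ♔ ♗ ♘ ♖│1
  ─────────────────
  a b c d e f g h

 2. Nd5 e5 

  a b c d e f g h
  ─────────────────
8│♜ ♞ ♝ ♛ ♚ ♝ · ♜│8
7│♟ ♟ ♟ ♟ · ♟ ♟ ♟│7
6│· · · · · · · ♞│6
5│· · · ♘ ♟ · · ·│5
4│· · · · · · · ·│4
3│· · · · · · · ·│3
2│♙ ♙ ♙ ♙ ♙ ♙ ♙ ♙│2
1│♖ · ♗ ♕ ♔ ♗ ♘ ♖│1
  ─────────────────
  a b c d e f g h

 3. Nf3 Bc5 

  a b c d e f g h
  ─────────────────
8│♜ ♞ ♝ ♛ ♚ · · ♜│8
7│♟ ♟ ♟ ♟ · ♟ ♟ ♟│7
6│· · · · · · · ♞│6
5│· · ♝ ♘ ♟ · · ·│5
4│· · · · · · · ·│4
3│· · · · · ♘ · ·│3
2│♙ ♙ ♙ ♙ ♙ ♙ ♙ ♙│2
1│♖ · ♗ ♕ ♔ ♗ · ♖│1
  ─────────────────
  a b c d e f g h

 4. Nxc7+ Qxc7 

  a b c d e f g h
  ─────────────────
8│♜ ♞ ♝ · ♚ · · ♜│8
7│♟ ♟ ♛ ♟ · ♟ ♟ ♟│7
6│· · · · · · · ♞│6
5│· · ♝ · ♟ · · ·│5
4│· · · · · · · ·│4
3│· · · · · ♘ · ·│3
2│♙ ♙ ♙ ♙ ♙ ♙ ♙ ♙│2
1│♖ · ♗ ♕ ♔ ♗ · ♖│1
  ─────────────────
  a b c d e f g h

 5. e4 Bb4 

  a b c d e f g h
  ─────────────────
8│♜ ♞ ♝ · ♚ · · ♜│8
7│♟ ♟ ♛ ♟ · ♟ ♟ ♟│7
6│· · · · · · · ♞│6
5│· · · · ♟ · · ·│5
4│· ♝ · · ♙ · · ·│4
3│· · · · · ♘ · ·│3
2│♙ ♙ ♙ ♙ · ♙ ♙ ♙│2
1│♖ · ♗ ♕ ♔ ♗ · ♖│1
  ─────────────────
  a b c d e f g h



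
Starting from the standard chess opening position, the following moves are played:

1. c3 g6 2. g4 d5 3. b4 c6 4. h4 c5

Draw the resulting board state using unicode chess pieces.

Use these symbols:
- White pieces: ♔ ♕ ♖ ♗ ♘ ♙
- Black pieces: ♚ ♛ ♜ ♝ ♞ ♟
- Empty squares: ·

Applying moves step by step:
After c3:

♜ ♞ ♝ ♛ ♚ ♝ ♞ ♜
♟ ♟ ♟ ♟ ♟ ♟ ♟ ♟
· · · · · · · ·
· · · · · · · ·
· · · · · · · ·
· · ♙ · · · · ·
♙ ♙ · ♙ ♙ ♙ ♙ ♙
♖ ♘ ♗ ♕ ♔ ♗ ♘ ♖


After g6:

♜ ♞ ♝ ♛ ♚ ♝ ♞ ♜
♟ ♟ ♟ ♟ ♟ ♟ · ♟
· · · · · · ♟ ·
· · · · · · · ·
· · · · · · · ·
· · ♙ · · · · ·
♙ ♙ · ♙ ♙ ♙ ♙ ♙
♖ ♘ ♗ ♕ ♔ ♗ ♘ ♖


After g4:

♜ ♞ ♝ ♛ ♚ ♝ ♞ ♜
♟ ♟ ♟ ♟ ♟ ♟ · ♟
· · · · · · ♟ ·
· · · · · · · ·
· · · · · · ♙ ·
· · ♙ · · · · ·
♙ ♙ · ♙ ♙ ♙ · ♙
♖ ♘ ♗ ♕ ♔ ♗ ♘ ♖


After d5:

♜ ♞ ♝ ♛ ♚ ♝ ♞ ♜
♟ ♟ ♟ · ♟ ♟ · ♟
· · · · · · ♟ ·
· · · ♟ · · · ·
· · · · · · ♙ ·
· · ♙ · · · · ·
♙ ♙ · ♙ ♙ ♙ · ♙
♖ ♘ ♗ ♕ ♔ ♗ ♘ ♖


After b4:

♜ ♞ ♝ ♛ ♚ ♝ ♞ ♜
♟ ♟ ♟ · ♟ ♟ · ♟
· · · · · · ♟ ·
· · · ♟ · · · ·
· ♙ · · · · ♙ ·
· · ♙ · · · · ·
♙ · · ♙ ♙ ♙ · ♙
♖ ♘ ♗ ♕ ♔ ♗ ♘ ♖


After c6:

♜ ♞ ♝ ♛ ♚ ♝ ♞ ♜
♟ ♟ · · ♟ ♟ · ♟
· · ♟ · · · ♟ ·
· · · ♟ · · · ·
· ♙ · · · · ♙ ·
· · ♙ · · · · ·
♙ · · ♙ ♙ ♙ · ♙
♖ ♘ ♗ ♕ ♔ ♗ ♘ ♖


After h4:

♜ ♞ ♝ ♛ ♚ ♝ ♞ ♜
♟ ♟ · · ♟ ♟ · ♟
· · ♟ · · · ♟ ·
· · · ♟ · · · ·
· ♙ · · · · ♙ ♙
· · ♙ · · · · ·
♙ · · ♙ ♙ ♙ · ·
♖ ♘ ♗ ♕ ♔ ♗ ♘ ♖


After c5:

♜ ♞ ♝ ♛ ♚ ♝ ♞ ♜
♟ ♟ · · ♟ ♟ · ♟
· · · · · · ♟ ·
· · ♟ ♟ · · · ·
· ♙ · · · · ♙ ♙
· · ♙ · · · · ·
♙ · · ♙ ♙ ♙ · ·
♖ ♘ ♗ ♕ ♔ ♗ ♘ ♖



  a b c d e f g h
  ─────────────────
8│♜ ♞ ♝ ♛ ♚ ♝ ♞ ♜│8
7│♟ ♟ · · ♟ ♟ · ♟│7
6│· · · · · · ♟ ·│6
5│· · ♟ ♟ · · · ·│5
4│· ♙ · · · · ♙ ♙│4
3│· · ♙ · · · · ·│3
2│♙ · · ♙ ♙ ♙ · ·│2
1│♖ ♘ ♗ ♕ ♔ ♗ ♘ ♖│1
  ─────────────────
  a b c d e f g h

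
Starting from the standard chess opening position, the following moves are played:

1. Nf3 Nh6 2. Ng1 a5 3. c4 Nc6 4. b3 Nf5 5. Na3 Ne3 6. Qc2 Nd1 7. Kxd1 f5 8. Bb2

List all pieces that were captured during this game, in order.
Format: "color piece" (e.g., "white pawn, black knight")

Tracking captures:
  Kxd1: captured black knight

black knight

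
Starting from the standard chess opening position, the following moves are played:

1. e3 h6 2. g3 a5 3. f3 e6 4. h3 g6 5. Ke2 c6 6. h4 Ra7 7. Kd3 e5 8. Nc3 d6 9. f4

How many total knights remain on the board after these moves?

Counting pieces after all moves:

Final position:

  a b c d e f g h
  ─────────────────
8│· ♞ ♝ ♛ ♚ ♝ ♞ ♜│8
7│♜ ♟ · · · ♟ · ·│7
6│· · ♟ ♟ · · ♟ ♟│6
5│♟ · · · ♟ · · ·│5
4│· · · · · ♙ · ♙│4
3│· · ♘ ♔ ♙ · ♙ ·│3
2│♙ ♙ ♙ ♙ · · · ·│2
1│♖ · ♗ ♕ · ♗ ♘ ♖│1
  ─────────────────
  a b c d e f g h


4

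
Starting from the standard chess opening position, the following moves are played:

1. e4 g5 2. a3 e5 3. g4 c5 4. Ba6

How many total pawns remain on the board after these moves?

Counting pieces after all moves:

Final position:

  a b c d e f g h
  ─────────────────
8│♜ ♞ ♝ ♛ ♚ ♝ ♞ ♜│8
7│♟ ♟ · ♟ · ♟ · ♟│7
6│♗ · · · · · · ·│6
5│· · ♟ · ♟ · ♟ ·│5
4│· · · · ♙ · ♙ ·│4
3│♙ · · · · · · ·│3
2│· ♙ ♙ ♙ · ♙ · ♙│2
1│♖ ♘ ♗ ♕ ♔ · ♘ ♖│1
  ─────────────────
  a b c d e f g h


16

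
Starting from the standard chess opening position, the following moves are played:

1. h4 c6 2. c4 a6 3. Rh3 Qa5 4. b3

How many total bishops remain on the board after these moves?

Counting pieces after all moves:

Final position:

  a b c d e f g h
  ─────────────────
8│♜ ♞ ♝ · ♚ ♝ ♞ ♜│8
7│· ♟ · ♟ ♟ ♟ ♟ ♟│7
6│♟ · ♟ · · · · ·│6
5│♛ · · · · · · ·│5
4│· · ♙ · · · · ♙│4
3│· ♙ · · · · · ♖│3
2│♙ · · ♙ ♙ ♙ ♙ ·│2
1│♖ ♘ ♗ ♕ ♔ ♗ ♘ ·│1
  ─────────────────
  a b c d e f g h


4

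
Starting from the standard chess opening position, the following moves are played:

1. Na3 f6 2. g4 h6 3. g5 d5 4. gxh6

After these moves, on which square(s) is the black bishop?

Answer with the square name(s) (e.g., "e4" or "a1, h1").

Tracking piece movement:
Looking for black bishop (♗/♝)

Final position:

  a b c d e f g h
  ─────────────────
8│♜ ♞ ♝ ♛ ♚ ♝ ♞ ♜│8
7│♟ ♟ ♟ · ♟ · ♟ ·│7
6│· · · · · ♟ · ♙│6
5│· · · ♟ · · · ·│5
4│· · · · · · · ·│4
3│♘ · · · · · · ·│3
2│♙ ♙ ♙ ♙ ♙ ♙ · ♙│2
1│♖ · ♗ ♕ ♔ ♗ ♘ ♖│1
  ─────────────────
  a b c d e f g h


c8, f8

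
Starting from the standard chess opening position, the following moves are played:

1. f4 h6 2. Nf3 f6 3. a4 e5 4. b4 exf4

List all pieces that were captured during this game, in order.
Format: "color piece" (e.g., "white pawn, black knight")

Tracking captures:
  exf4: captured white pawn

white pawn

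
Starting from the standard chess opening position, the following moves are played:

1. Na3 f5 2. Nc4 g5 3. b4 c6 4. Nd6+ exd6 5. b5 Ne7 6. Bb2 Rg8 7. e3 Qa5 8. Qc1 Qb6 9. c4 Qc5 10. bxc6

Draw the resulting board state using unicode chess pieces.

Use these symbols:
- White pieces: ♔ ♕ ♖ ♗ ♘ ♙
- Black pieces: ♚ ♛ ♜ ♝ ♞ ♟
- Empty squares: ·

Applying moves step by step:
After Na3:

♜ ♞ ♝ ♛ ♚ ♝ ♞ ♜
♟ ♟ ♟ ♟ ♟ ♟ ♟ ♟
· · · · · · · ·
· · · · · · · ·
· · · · · · · ·
♘ · · · · · · ·
♙ ♙ ♙ ♙ ♙ ♙ ♙ ♙
♖ · ♗ ♕ ♔ ♗ ♘ ♖


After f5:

♜ ♞ ♝ ♛ ♚ ♝ ♞ ♜
♟ ♟ ♟ ♟ ♟ · ♟ ♟
· · · · · · · ·
· · · · · ♟ · ·
· · · · · · · ·
♘ · · · · · · ·
♙ ♙ ♙ ♙ ♙ ♙ ♙ ♙
♖ · ♗ ♕ ♔ ♗ ♘ ♖


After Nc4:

♜ ♞ ♝ ♛ ♚ ♝ ♞ ♜
♟ ♟ ♟ ♟ ♟ · ♟ ♟
· · · · · · · ·
· · · · · ♟ · ·
· · ♘ · · · · ·
· · · · · · · ·
♙ ♙ ♙ ♙ ♙ ♙ ♙ ♙
♖ · ♗ ♕ ♔ ♗ ♘ ♖


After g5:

♜ ♞ ♝ ♛ ♚ ♝ ♞ ♜
♟ ♟ ♟ ♟ ♟ · · ♟
· · · · · · · ·
· · · · · ♟ ♟ ·
· · ♘ · · · · ·
· · · · · · · ·
♙ ♙ ♙ ♙ ♙ ♙ ♙ ♙
♖ · ♗ ♕ ♔ ♗ ♘ ♖


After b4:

♜ ♞ ♝ ♛ ♚ ♝ ♞ ♜
♟ ♟ ♟ ♟ ♟ · · ♟
· · · · · · · ·
· · · · · ♟ ♟ ·
· ♙ ♘ · · · · ·
· · · · · · · ·
♙ · ♙ ♙ ♙ ♙ ♙ ♙
♖ · ♗ ♕ ♔ ♗ ♘ ♖


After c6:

♜ ♞ ♝ ♛ ♚ ♝ ♞ ♜
♟ ♟ · ♟ ♟ · · ♟
· · ♟ · · · · ·
· · · · · ♟ ♟ ·
· ♙ ♘ · · · · ·
· · · · · · · ·
♙ · ♙ ♙ ♙ ♙ ♙ ♙
♖ · ♗ ♕ ♔ ♗ ♘ ♖


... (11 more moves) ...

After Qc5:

♜ ♞ ♝ · ♚ ♝ ♜ ·
♟ ♟ · ♟ ♞ · · ♟
· · ♟ ♟ · · · ·
· ♙ ♛ · · ♟ ♟ ·
· · ♙ · · · · ·
· · · · ♙ · · ·
♙ ♗ · ♙ · ♙ ♙ ♙
♖ · ♕ · ♔ ♗ ♘ ♖


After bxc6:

♜ ♞ ♝ · ♚ ♝ ♜ ·
♟ ♟ · ♟ ♞ · · ♟
· · ♙ ♟ · · · ·
· · ♛ · · ♟ ♟ ·
· · ♙ · · · · ·
· · · · ♙ · · ·
♙ ♗ · ♙ · ♙ ♙ ♙
♖ · ♕ · ♔ ♗ ♘ ♖



  a b c d e f g h
  ─────────────────
8│♜ ♞ ♝ · ♚ ♝ ♜ ·│8
7│♟ ♟ · ♟ ♞ · · ♟│7
6│· · ♙ ♟ · · · ·│6
5│· · ♛ · · ♟ ♟ ·│5
4│· · ♙ · · · · ·│4
3│· · · · ♙ · · ·│3
2│♙ ♗ · ♙ · ♙ ♙ ♙│2
1│♖ · ♕ · ♔ ♗ ♘ ♖│1
  ─────────────────
  a b c d e f g h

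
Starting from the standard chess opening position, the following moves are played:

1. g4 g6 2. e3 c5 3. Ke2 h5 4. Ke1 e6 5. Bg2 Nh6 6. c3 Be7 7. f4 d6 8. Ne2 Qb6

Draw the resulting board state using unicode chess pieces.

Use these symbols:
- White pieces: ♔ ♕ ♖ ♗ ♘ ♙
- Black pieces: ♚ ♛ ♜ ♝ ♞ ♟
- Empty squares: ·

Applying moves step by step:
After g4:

♜ ♞ ♝ ♛ ♚ ♝ ♞ ♜
♟ ♟ ♟ ♟ ♟ ♟ ♟ ♟
· · · · · · · ·
· · · · · · · ·
· · · · · · ♙ ·
· · · · · · · ·
♙ ♙ ♙ ♙ ♙ ♙ · ♙
♖ ♘ ♗ ♕ ♔ ♗ ♘ ♖


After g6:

♜ ♞ ♝ ♛ ♚ ♝ ♞ ♜
♟ ♟ ♟ ♟ ♟ ♟ · ♟
· · · · · · ♟ ·
· · · · · · · ·
· · · · · · ♙ ·
· · · · · · · ·
♙ ♙ ♙ ♙ ♙ ♙ · ♙
♖ ♘ ♗ ♕ ♔ ♗ ♘ ♖


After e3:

♜ ♞ ♝ ♛ ♚ ♝ ♞ ♜
♟ ♟ ♟ ♟ ♟ ♟ · ♟
· · · · · · ♟ ·
· · · · · · · ·
· · · · · · ♙ ·
· · · · ♙ · · ·
♙ ♙ ♙ ♙ · ♙ · ♙
♖ ♘ ♗ ♕ ♔ ♗ ♘ ♖


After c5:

♜ ♞ ♝ ♛ ♚ ♝ ♞ ♜
♟ ♟ · ♟ ♟ ♟ · ♟
· · · · · · ♟ ·
· · ♟ · · · · ·
· · · · · · ♙ ·
· · · · ♙ · · ·
♙ ♙ ♙ ♙ · ♙ · ♙
♖ ♘ ♗ ♕ ♔ ♗ ♘ ♖


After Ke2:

♜ ♞ ♝ ♛ ♚ ♝ ♞ ♜
♟ ♟ · ♟ ♟ ♟ · ♟
· · · · · · ♟ ·
· · ♟ · · · · ·
· · · · · · ♙ ·
· · · · ♙ · · ·
♙ ♙ ♙ ♙ ♔ ♙ · ♙
♖ ♘ ♗ ♕ · ♗ ♘ ♖


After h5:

♜ ♞ ♝ ♛ ♚ ♝ ♞ ♜
♟ ♟ · ♟ ♟ ♟ · ·
· · · · · · ♟ ·
· · ♟ · · · · ♟
· · · · · · ♙ ·
· · · · ♙ · · ·
♙ ♙ ♙ ♙ ♔ ♙ · ♙
♖ ♘ ♗ ♕ · ♗ ♘ ♖


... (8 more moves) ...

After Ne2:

♜ ♞ ♝ ♛ ♚ · · ♜
♟ ♟ · · ♝ ♟ · ·
· · · ♟ ♟ · ♟ ♞
· · ♟ · · · · ♟
· · · · · ♙ ♙ ·
· · ♙ · ♙ · · ·
♙ ♙ · ♙ ♘ · ♗ ♙
♖ ♘ ♗ ♕ ♔ · · ♖


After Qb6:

♜ ♞ ♝ · ♚ · · ♜
♟ ♟ · · ♝ ♟ · ·
· ♛ · ♟ ♟ · ♟ ♞
· · ♟ · · · · ♟
· · · · · ♙ ♙ ·
· · ♙ · ♙ · · ·
♙ ♙ · ♙ ♘ · ♗ ♙
♖ ♘ ♗ ♕ ♔ · · ♖



  a b c d e f g h
  ─────────────────
8│♜ ♞ ♝ · ♚ · · ♜│8
7│♟ ♟ · · ♝ ♟ · ·│7
6│· ♛ · ♟ ♟ · ♟ ♞│6
5│· · ♟ · · · · ♟│5
4│· · · · · ♙ ♙ ·│4
3│· · ♙ · ♙ · · ·│3
2│♙ ♙ · ♙ ♘ · ♗ ♙│2
1│♖ ♘ ♗ ♕ ♔ · · ♖│1
  ─────────────────
  a b c d e f g h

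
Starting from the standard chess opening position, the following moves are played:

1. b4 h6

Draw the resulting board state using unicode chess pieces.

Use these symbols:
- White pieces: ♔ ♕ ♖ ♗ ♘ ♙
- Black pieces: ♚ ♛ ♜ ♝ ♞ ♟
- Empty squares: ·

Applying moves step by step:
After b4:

♜ ♞ ♝ ♛ ♚ ♝ ♞ ♜
♟ ♟ ♟ ♟ ♟ ♟ ♟ ♟
· · · · · · · ·
· · · · · · · ·
· ♙ · · · · · ·
· · · · · · · ·
♙ · ♙ ♙ ♙ ♙ ♙ ♙
♖ ♘ ♗ ♕ ♔ ♗ ♘ ♖


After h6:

♜ ♞ ♝ ♛ ♚ ♝ ♞ ♜
♟ ♟ ♟ ♟ ♟ ♟ ♟ ·
· · · · · · · ♟
· · · · · · · ·
· ♙ · · · · · ·
· · · · · · · ·
♙ · ♙ ♙ ♙ ♙ ♙ ♙
♖ ♘ ♗ ♕ ♔ ♗ ♘ ♖



  a b c d e f g h
  ─────────────────
8│♜ ♞ ♝ ♛ ♚ ♝ ♞ ♜│8
7│♟ ♟ ♟ ♟ ♟ ♟ ♟ ·│7
6│· · · · · · · ♟│6
5│· · · · · · · ·│5
4│· ♙ · · · · · ·│4
3│· · · · · · · ·│3
2│♙ · ♙ ♙ ♙ ♙ ♙ ♙│2
1│♖ ♘ ♗ ♕ ♔ ♗ ♘ ♖│1
  ─────────────────
  a b c d e f g h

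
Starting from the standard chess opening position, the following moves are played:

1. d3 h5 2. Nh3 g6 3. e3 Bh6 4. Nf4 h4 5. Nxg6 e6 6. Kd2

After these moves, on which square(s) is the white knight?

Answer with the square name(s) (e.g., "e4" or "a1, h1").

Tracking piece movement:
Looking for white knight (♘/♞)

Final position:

  a b c d e f g h
  ─────────────────
8│♜ ♞ ♝ ♛ ♚ · ♞ ♜│8
7│♟ ♟ ♟ ♟ · ♟ · ·│7
6│· · · · ♟ · ♘ ♝│6
5│· · · · · · · ·│5
4│· · · · · · · ♟│4
3│· · · ♙ ♙ · · ·│3
2│♙ ♙ ♙ ♔ · ♙ ♙ ♙│2
1│♖ ♘ ♗ ♕ · ♗ · ♖│1
  ─────────────────
  a b c d e f g h


b1, g6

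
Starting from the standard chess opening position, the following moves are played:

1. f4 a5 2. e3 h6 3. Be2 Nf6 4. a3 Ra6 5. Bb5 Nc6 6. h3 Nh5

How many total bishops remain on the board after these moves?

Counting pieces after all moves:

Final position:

  a b c d e f g h
  ─────────────────
8│· · ♝ ♛ ♚ ♝ · ♜│8
7│· ♟ ♟ ♟ ♟ ♟ ♟ ·│7
6│♜ · ♞ · · · · ♟│6
5│♟ ♗ · · · · · ♞│5
4│· · · · · ♙ · ·│4
3│♙ · · · ♙ · · ♙│3
2│· ♙ ♙ ♙ · · ♙ ·│2
1│♖ ♘ ♗ ♕ ♔ · ♘ ♖│1
  ─────────────────
  a b c d e f g h


4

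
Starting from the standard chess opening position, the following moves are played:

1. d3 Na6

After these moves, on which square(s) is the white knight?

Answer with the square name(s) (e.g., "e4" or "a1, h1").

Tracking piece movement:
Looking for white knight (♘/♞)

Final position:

  a b c d e f g h
  ─────────────────
8│♜ · ♝ ♛ ♚ ♝ ♞ ♜│8
7│♟ ♟ ♟ ♟ ♟ ♟ ♟ ♟│7
6│♞ · · · · · · ·│6
5│· · · · · · · ·│5
4│· · · · · · · ·│4
3│· · · ♙ · · · ·│3
2│♙ ♙ ♙ · ♙ ♙ ♙ ♙│2
1│♖ ♘ ♗ ♕ ♔ ♗ ♘ ♖│1
  ─────────────────
  a b c d e f g h


b1, g1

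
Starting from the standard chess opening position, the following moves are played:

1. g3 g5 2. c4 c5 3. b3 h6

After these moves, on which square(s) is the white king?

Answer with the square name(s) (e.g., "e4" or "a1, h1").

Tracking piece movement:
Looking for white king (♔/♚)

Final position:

  a b c d e f g h
  ─────────────────
8│♜ ♞ ♝ ♛ ♚ ♝ ♞ ♜│8
7│♟ ♟ · ♟ ♟ ♟ · ·│7
6│· · · · · · · ♟│6
5│· · ♟ · · · ♟ ·│5
4│· · ♙ · · · · ·│4
3│· ♙ · · · · ♙ ·│3
2│♙ · · ♙ ♙ ♙ · ♙│2
1│♖ ♘ ♗ ♕ ♔ ♗ ♘ ♖│1
  ─────────────────
  a b c d e f g h


e1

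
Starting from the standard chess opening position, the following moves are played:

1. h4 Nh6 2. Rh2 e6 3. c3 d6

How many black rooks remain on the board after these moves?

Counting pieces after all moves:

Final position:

  a b c d e f g h
  ─────────────────
8│♜ ♞ ♝ ♛ ♚ ♝ · ♜│8
7│♟ ♟ ♟ · · ♟ ♟ ♟│7
6│· · · ♟ ♟ · · ♞│6
5│· · · · · · · ·│5
4│· · · · · · · ♙│4
3│· · ♙ · · · · ·│3
2│♙ ♙ · ♙ ♙ ♙ ♙ ♖│2
1│♖ ♘ ♗ ♕ ♔ ♗ ♘ ·│1
  ─────────────────
  a b c d e f g h


2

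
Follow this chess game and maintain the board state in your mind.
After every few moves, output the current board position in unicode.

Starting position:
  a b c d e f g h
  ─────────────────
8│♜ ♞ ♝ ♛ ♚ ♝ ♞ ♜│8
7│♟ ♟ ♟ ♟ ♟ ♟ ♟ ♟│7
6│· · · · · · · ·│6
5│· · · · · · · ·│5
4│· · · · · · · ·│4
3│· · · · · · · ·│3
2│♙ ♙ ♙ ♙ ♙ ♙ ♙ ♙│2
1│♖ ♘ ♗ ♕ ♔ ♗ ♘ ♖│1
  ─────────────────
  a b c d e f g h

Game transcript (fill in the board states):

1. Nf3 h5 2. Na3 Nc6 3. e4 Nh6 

  a b c d e f g h
  ─────────────────
8│♜ · ♝ ♛ ♚ ♝ · ♜│8
7│♟ ♟ ♟ ♟ ♟ ♟ ♟ ·│7
6│· · ♞ · · · · ♞│6
5│· · · · · · · ♟│5
4│· · · · ♙ · · ·│4
3│♘ · · · · ♘ · ·│3
2│♙ ♙ ♙ ♙ · ♙ ♙ ♙│2
1│♖ · ♗ ♕ ♔ ♗ · ♖│1
  ─────────────────
  a b c d e f g h

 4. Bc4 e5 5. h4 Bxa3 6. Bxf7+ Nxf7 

  a b c d e f g h
  ─────────────────
8│♜ · ♝ ♛ ♚ · · ♜│8
7│♟ ♟ ♟ ♟ · ♞ ♟ ·│7
6│· · ♞ · · · · ·│6
5│· · · · ♟ · · ♟│5
4│· · · · ♙ · · ♙│4
3│♝ · · · · ♘ · ·│3
2│♙ ♙ ♙ ♙ · ♙ ♙ ·│2
1│♖ · ♗ ♕ ♔ · · ♖│1
  ─────────────────
  a b c d e f g h

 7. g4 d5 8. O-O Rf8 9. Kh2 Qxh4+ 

  a b c d e f g h
  ─────────────────
8│♜ · ♝ · ♚ ♜ · ·│8
7│♟ ♟ ♟ · · ♞ ♟ ·│7
6│· · ♞ · · · · ·│6
5│· · · ♟ ♟ · · ♟│5
4│· · · · ♙ · ♙ ♛│4
3│♝ · · · · ♘ · ·│3
2│♙ ♙ ♙ ♙ · ♙ · ♔│2
1│♖ · ♗ ♕ · ♖ · ·│1
  ─────────────────
  a b c d e f g h

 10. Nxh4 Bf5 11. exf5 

  a b c d e f g h
  ─────────────────
8│♜ · · · ♚ ♜ · ·│8
7│♟ ♟ ♟ · · ♞ ♟ ·│7
6│· · ♞ · · · · ·│6
5│· · · ♟ ♟ ♙ · ♟│5
4│· · · · · · ♙ ♘│4
3│♝ · · · · · · ·│3
2│♙ ♙ ♙ ♙ · ♙ · ♔│2
1│♖ · ♗ ♕ · ♖ · ·│1
  ─────────────────
  a b c d e f g h


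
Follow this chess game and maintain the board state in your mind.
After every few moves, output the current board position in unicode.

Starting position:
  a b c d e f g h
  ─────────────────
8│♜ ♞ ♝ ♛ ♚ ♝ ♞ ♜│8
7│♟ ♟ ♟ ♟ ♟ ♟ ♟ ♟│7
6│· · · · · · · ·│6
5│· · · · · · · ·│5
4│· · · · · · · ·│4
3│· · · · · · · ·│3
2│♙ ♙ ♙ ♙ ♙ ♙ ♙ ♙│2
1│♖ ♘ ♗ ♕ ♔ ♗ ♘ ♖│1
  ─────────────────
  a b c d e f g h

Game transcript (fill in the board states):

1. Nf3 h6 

  a b c d e f g h
  ─────────────────
8│♜ ♞ ♝ ♛ ♚ ♝ ♞ ♜│8
7│♟ ♟ ♟ ♟ ♟ ♟ ♟ ·│7
6│· · · · · · · ♟│6
5│· · · · · · · ·│5
4│· · · · · · · ·│4
3│· · · · · ♘ · ·│3
2│♙ ♙ ♙ ♙ ♙ ♙ ♙ ♙│2
1│♖ ♘ ♗ ♕ ♔ ♗ · ♖│1
  ─────────────────
  a b c d e f g h

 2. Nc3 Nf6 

  a b c d e f g h
  ─────────────────
8│♜ ♞ ♝ ♛ ♚ ♝ · ♜│8
7│♟ ♟ ♟ ♟ ♟ ♟ ♟ ·│7
6│· · · · · ♞ · ♟│6
5│· · · · · · · ·│5
4│· · · · · · · ·│4
3│· · ♘ · · ♘ · ·│3
2│♙ ♙ ♙ ♙ ♙ ♙ ♙ ♙│2
1│♖ · ♗ ♕ ♔ ♗ · ♖│1
  ─────────────────
  a b c d e f g h

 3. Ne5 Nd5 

  a b c d e f g h
  ─────────────────
8│♜ ♞ ♝ ♛ ♚ ♝ · ♜│8
7│♟ ♟ ♟ ♟ ♟ ♟ ♟ ·│7
6│· · · · · · · ♟│6
5│· · · ♞ ♘ · · ·│5
4│· · · · · · · ·│4
3│· · ♘ · · · · ·│3
2│♙ ♙ ♙ ♙ ♙ ♙ ♙ ♙│2
1│♖ · ♗ ♕ ♔ ♗ · ♖│1
  ─────────────────
  a b c d e f g h

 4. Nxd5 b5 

  a b c d e f g h
  ─────────────────
8│♜ ♞ ♝ ♛ ♚ ♝ · ♜│8
7│♟ · ♟ ♟ ♟ ♟ ♟ ·│7
6│· · · · · · · ♟│6
5│· ♟ · ♘ ♘ · · ·│5
4│· · · · · · · ·│4
3│· · · · · · · ·│3
2│♙ ♙ ♙ ♙ ♙ ♙ ♙ ♙│2
1│♖ · ♗ ♕ ♔ ♗ · ♖│1
  ─────────────────
  a b c d e f g h

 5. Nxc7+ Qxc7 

  a b c d e f g h
  ─────────────────
8│♜ ♞ ♝ · ♚ ♝ · ♜│8
7│♟ · ♛ ♟ ♟ ♟ ♟ ·│7
6│· · · · · · · ♟│6
5│· ♟ · · ♘ · · ·│5
4│· · · · · · · ·│4
3│· · · · · · · ·│3
2│♙ ♙ ♙ ♙ ♙ ♙ ♙ ♙│2
1│♖ · ♗ ♕ ♔ ♗ · ♖│1
  ─────────────────
  a b c d e f g h

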